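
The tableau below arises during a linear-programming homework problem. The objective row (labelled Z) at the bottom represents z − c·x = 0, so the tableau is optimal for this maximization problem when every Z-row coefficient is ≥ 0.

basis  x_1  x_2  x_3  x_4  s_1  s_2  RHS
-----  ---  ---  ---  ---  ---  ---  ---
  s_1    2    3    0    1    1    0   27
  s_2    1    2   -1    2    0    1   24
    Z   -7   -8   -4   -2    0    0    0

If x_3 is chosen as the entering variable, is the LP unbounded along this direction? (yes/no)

yes

Every constraint-row entry in column x_3 is ≤ 0, so increasing x_3 is unbounded.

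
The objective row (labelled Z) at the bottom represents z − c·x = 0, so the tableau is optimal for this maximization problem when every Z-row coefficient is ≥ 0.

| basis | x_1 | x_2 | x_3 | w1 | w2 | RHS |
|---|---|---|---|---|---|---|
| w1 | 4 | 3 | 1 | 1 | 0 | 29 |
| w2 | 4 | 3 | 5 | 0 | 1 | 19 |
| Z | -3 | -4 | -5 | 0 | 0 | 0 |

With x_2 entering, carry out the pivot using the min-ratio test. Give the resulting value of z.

76/3

Ratio test on column x_2 — row 1: 29/3 = 29/3; row 2: 19/3 = 19/3. Minimum is 19/3 at row 2 (w2 leaves); pivot element 3.
Pivot on row 2; the Z-row RHS becomes 0 − (-4)·(19/3) = 76/3.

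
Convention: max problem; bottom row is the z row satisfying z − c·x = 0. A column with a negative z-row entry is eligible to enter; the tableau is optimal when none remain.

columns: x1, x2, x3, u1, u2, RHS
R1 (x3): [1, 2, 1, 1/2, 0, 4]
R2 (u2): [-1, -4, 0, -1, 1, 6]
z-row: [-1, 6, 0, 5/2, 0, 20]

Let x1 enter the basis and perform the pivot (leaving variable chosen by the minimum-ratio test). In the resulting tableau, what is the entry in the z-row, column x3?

Ratio test on column x1 — row 1: 4/1 = 4; row 2: entry -1 ≤ 0. Minimum is 4 at row 1 (x3 leaves); pivot element 1.
Divide row 1 by 1; eliminate column x1 from the other rows.
z-row update in column x3: 0 − (-1)·1 = 1.

1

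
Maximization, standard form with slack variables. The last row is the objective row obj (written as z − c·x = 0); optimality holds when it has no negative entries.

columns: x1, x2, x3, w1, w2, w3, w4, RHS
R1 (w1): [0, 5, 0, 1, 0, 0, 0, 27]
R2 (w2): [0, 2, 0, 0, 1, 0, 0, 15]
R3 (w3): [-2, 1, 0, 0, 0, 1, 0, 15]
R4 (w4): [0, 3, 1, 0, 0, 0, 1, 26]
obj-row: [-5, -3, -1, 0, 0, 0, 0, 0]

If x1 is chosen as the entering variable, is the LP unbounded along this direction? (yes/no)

Every constraint-row entry in column x1 is ≤ 0, so increasing x1 is unbounded.

yes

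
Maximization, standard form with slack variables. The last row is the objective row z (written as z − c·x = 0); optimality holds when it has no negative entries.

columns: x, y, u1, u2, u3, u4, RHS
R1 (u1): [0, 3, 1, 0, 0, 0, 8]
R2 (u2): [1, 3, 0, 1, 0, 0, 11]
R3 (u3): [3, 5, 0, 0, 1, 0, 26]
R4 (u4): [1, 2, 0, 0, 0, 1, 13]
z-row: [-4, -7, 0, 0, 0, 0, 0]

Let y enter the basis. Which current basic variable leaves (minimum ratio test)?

Column y entries and ratios — u1: 8/3 = 8/3; u2: 11/3 = 11/3; u3: 26/5 = 26/5; u4: 13/2 = 13/2.
Smallest ratio is 8/3 in the row of u1, so u1 leaves.

u1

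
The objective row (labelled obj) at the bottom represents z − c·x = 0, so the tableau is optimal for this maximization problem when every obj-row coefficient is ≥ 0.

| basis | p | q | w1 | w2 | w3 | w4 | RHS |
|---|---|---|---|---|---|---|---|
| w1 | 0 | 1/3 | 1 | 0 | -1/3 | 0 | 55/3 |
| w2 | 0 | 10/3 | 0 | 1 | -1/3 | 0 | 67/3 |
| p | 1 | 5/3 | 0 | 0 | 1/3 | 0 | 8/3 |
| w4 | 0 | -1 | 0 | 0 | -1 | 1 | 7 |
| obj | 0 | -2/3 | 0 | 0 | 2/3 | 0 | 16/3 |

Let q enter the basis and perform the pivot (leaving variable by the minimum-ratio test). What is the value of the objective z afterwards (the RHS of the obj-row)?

Ratio test on column q — row 1: (55/3)/(1/3) = 55; row 2: (67/3)/(10/3) = 67/10; row 3: (8/3)/(5/3) = 8/5; row 4: entry -1 ≤ 0. Minimum is 8/5 at row 3 (p leaves); pivot element 5/3.
Pivot on row 3; the obj-row RHS becomes 16/3 − (-2/3)·(8/5) = 32/5.

32/5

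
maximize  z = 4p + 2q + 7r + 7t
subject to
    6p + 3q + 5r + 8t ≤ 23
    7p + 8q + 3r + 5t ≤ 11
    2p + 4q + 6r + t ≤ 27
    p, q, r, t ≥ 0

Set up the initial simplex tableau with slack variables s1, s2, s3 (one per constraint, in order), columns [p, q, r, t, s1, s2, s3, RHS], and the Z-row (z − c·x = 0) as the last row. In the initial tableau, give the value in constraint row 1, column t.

Constraint 1 has coefficient 8 on t.

8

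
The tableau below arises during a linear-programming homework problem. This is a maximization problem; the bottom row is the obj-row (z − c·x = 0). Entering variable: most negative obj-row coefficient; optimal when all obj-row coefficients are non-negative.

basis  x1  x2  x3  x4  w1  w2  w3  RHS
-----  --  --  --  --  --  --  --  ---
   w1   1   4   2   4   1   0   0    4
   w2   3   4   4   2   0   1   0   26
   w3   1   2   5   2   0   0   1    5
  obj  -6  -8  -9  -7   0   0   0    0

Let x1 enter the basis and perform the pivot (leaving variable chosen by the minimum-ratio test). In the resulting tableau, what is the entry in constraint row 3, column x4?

Ratio test on column x1 — row 1: 4/1 = 4; row 2: 26/3 = 26/3; row 3: 5/1 = 5. Minimum is 4 at row 1 (w1 leaves); pivot element 1.
Divide row 1 by 1; eliminate column x1 from the other rows.
Row 3 update in column x4: 2 − 1·4 = -2.

-2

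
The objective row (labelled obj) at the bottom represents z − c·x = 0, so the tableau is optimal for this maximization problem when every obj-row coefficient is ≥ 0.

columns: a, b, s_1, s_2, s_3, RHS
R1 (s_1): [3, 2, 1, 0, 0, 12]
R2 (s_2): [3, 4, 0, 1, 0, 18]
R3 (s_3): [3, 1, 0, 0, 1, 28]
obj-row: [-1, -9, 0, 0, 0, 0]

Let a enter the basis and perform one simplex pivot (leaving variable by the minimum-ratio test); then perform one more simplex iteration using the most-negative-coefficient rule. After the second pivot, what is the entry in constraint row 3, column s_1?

-3/2

Ratio test on column a — row 1: 12/3 = 4; row 2: 18/3 = 6; row 3: 28/3 = 28/3. Minimum is 4 at row 1 (s_1 leaves); pivot element 3.
Divide row 1 by 3; eliminate column a from the other rows.
Second iteration: most negative obj-row entry is -25/3 in column b, so b enters.
Ratio test on column b — row 1: 4/(2/3) = 6; row 2: 6/2 = 3; row 3: entry -1 ≤ 0. Minimum is 3 at row 2 (s_2 leaves); pivot element 2.
Divide row 2 by 2; eliminate column b from the other rows.
After both pivots, the entry at constraint row 3, column s_1 is -3/2.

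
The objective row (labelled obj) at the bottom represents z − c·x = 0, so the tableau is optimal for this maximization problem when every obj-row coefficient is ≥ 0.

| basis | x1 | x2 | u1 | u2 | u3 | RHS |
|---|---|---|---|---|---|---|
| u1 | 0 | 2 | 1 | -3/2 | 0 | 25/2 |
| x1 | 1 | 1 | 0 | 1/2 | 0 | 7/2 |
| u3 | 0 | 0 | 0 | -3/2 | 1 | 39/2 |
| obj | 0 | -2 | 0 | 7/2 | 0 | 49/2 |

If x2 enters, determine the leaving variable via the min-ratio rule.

x1

Column x2 entries and ratios — u1: (25/2)/2 = 25/4; x1: (7/2)/1 = 7/2; u3: 0 ≤ 0, skip.
Smallest ratio is 7/2 in the row of x1, so x1 leaves.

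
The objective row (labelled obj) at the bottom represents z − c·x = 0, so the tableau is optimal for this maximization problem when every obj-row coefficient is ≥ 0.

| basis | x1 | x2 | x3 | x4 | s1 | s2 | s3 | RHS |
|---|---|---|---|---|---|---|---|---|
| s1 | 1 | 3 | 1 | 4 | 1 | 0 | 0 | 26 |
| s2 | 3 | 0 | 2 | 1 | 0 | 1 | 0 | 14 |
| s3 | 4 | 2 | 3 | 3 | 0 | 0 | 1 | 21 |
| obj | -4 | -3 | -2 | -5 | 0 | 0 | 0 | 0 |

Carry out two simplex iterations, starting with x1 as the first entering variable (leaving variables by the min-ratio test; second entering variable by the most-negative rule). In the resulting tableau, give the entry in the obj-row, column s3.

Ratio test on column x1 — row 1: 26/1 = 26; row 2: 14/3 = 14/3; row 3: 21/4 = 21/4. Minimum is 14/3 at row 2 (s2 leaves); pivot element 3.
Divide row 2 by 3; eliminate column x1 from the other rows.
Second iteration: most negative obj-row entry is -11/3 in column x4, so x4 enters.
Ratio test on column x4 — row 1: (64/3)/(11/3) = 64/11; row 2: (14/3)/(1/3) = 14; row 3: (7/3)/(5/3) = 7/5. Minimum is 7/5 at row 3 (s3 leaves); pivot element 5/3.
Divide row 3 by 5/3; eliminate column x4 from the other rows.
After both pivots, the entry at the obj-row, column s3 is 11/5.

11/5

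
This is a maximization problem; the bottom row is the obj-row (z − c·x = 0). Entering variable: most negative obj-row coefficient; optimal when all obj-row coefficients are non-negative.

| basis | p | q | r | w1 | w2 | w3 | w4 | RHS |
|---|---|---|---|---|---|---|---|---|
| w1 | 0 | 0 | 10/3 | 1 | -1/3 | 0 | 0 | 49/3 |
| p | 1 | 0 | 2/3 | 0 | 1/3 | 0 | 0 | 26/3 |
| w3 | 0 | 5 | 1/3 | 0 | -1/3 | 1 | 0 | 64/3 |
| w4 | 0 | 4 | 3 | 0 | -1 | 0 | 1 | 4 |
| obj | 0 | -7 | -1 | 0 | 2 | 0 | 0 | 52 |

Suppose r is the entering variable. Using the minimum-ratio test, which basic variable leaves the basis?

Column r entries and ratios — w1: (49/3)/(10/3) = 49/10; p: (26/3)/(2/3) = 13; w3: (64/3)/(1/3) = 64; w4: 4/3 = 4/3.
Smallest ratio is 4/3 in the row of w4, so w4 leaves.

w4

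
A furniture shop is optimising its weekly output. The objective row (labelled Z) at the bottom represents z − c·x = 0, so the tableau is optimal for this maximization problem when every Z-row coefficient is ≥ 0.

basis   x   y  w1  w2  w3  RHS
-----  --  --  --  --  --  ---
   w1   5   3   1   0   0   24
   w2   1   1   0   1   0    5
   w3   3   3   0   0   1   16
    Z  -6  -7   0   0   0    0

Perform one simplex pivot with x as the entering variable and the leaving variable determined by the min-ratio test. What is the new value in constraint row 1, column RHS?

Ratio test on column x — row 1: 24/5 = 24/5; row 2: 5/1 = 5; row 3: 16/3 = 16/3. Minimum is 24/5 at row 1 (w1 leaves); pivot element 5.
Divide row 1 by 5; eliminate column x from the other rows.
In the new row 1, the RHS entry is the old entry divided by the pivot: 24/5 = 24/5.

24/5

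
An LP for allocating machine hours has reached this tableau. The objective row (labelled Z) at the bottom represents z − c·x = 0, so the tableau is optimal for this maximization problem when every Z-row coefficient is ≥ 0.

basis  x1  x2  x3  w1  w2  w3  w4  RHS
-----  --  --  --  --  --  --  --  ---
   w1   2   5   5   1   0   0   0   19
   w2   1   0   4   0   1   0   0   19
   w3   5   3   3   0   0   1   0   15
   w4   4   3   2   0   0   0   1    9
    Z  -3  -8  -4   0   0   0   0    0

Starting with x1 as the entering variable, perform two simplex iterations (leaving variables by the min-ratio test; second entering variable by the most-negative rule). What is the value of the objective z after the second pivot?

Ratio test on column x1 — row 1: 19/2 = 19/2; row 2: 19/1 = 19; row 3: 15/5 = 3; row 4: 9/4 = 9/4. Minimum is 9/4 at row 4 (w4 leaves); pivot element 4.
Pivot on row 4; the Z-row RHS becomes 0 − (-3)·(9/4) = 27/4.
Next entering variable (most negative Z-row entry -23/4): x2.
Ratio test on column x2 — row 1: (29/2)/(7/2) = 29/7; row 2: entry -3/4 ≤ 0; row 3: entry -3/4 ≤ 0; row 4: (9/4)/(3/4) = 3. Minimum is 3 at row 4 (x1 leaves); pivot element 3/4.
After the second pivot the Z-row RHS is 27/4 − (-23/4)·3 = 24.

24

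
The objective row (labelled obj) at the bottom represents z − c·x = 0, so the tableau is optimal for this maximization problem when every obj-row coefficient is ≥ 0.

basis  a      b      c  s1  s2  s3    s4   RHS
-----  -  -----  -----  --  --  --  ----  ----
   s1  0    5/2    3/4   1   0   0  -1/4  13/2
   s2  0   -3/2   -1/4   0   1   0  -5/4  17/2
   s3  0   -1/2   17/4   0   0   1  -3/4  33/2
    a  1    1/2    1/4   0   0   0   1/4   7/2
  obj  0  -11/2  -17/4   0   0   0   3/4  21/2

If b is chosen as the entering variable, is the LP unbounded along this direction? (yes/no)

Column b has positive entries in row(s) 1, 4, so the ratio test bounds it — not unbounded.

no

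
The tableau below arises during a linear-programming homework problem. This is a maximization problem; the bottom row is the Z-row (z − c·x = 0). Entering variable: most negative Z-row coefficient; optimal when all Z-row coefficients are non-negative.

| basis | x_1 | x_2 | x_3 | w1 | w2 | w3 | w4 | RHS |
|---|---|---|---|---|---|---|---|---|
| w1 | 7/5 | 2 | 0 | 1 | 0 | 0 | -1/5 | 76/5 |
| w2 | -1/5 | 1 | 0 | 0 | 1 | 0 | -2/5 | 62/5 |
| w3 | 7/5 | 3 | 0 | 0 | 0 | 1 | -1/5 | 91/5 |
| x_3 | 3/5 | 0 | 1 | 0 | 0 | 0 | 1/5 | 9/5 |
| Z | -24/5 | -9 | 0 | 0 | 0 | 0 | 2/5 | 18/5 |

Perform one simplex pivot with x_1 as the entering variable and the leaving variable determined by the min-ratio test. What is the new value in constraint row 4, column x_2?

Ratio test on column x_1 — row 1: (76/5)/(7/5) = 76/7; row 2: entry -1/5 ≤ 0; row 3: (91/5)/(7/5) = 13; row 4: (9/5)/(3/5) = 3. Minimum is 3 at row 4 (x_3 leaves); pivot element 3/5.
Divide row 4 by 3/5; eliminate column x_1 from the other rows.
In the new row 4, the x_2 entry is the old entry divided by the pivot: 0/(3/5) = 0.

0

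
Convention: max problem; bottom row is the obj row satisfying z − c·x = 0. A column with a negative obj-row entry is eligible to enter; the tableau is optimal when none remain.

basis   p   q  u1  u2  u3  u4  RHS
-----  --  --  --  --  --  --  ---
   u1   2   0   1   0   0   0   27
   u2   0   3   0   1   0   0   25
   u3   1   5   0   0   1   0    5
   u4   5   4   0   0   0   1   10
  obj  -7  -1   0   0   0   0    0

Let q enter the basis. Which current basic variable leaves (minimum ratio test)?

Column q entries and ratios — u1: 0 ≤ 0, skip; u2: 25/3 = 25/3; u3: 5/5 = 1; u4: 10/4 = 5/2.
Smallest ratio is 1 in the row of u3, so u3 leaves.

u3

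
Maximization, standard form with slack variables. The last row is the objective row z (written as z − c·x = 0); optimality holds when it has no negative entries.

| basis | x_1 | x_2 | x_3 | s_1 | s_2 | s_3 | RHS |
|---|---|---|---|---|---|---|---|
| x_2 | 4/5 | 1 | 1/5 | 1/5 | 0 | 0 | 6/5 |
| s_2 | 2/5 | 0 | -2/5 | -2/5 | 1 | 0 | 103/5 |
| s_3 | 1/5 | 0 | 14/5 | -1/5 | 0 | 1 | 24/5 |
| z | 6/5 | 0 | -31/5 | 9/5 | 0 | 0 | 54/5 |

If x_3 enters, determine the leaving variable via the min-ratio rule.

s_3

Column x_3 entries and ratios — x_2: (6/5)/(1/5) = 6; s_2: -2/5 ≤ 0, skip; s_3: (24/5)/(14/5) = 12/7.
Smallest ratio is 12/7 in the row of s_3, so s_3 leaves.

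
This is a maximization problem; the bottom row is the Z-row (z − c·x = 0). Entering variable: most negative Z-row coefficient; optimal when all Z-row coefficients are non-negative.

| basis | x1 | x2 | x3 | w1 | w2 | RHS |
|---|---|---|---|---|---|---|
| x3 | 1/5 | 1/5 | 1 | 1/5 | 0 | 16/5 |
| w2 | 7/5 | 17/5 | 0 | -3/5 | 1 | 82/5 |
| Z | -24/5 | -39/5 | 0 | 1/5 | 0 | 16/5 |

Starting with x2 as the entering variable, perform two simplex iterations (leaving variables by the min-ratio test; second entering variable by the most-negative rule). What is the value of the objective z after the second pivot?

416/7

Ratio test on column x2 — row 1: (16/5)/(1/5) = 16; row 2: (82/5)/(17/5) = 82/17. Minimum is 82/17 at row 2 (w2 leaves); pivot element 17/5.
Pivot on row 2; the Z-row RHS becomes 16/5 − (-39/5)·(82/17) = 694/17.
Next entering variable (most negative Z-row entry -27/17): x1.
Ratio test on column x1 — row 1: (38/17)/(2/17) = 19; row 2: (82/17)/(7/17) = 82/7. Minimum is 82/7 at row 2 (x2 leaves); pivot element 7/17.
After the second pivot the Z-row RHS is 694/17 − (-27/17)·(82/7) = 416/7.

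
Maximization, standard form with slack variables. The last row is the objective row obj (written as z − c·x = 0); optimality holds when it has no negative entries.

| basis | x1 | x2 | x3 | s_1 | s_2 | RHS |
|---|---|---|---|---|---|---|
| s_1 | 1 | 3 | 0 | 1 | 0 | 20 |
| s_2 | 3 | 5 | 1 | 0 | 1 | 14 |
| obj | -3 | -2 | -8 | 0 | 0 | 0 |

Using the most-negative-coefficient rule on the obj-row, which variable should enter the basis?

Negative obj-row entries: x1: -3, x2: -2, x3: -8.
The most negative is -8 in column x3, so x3 enters.

x3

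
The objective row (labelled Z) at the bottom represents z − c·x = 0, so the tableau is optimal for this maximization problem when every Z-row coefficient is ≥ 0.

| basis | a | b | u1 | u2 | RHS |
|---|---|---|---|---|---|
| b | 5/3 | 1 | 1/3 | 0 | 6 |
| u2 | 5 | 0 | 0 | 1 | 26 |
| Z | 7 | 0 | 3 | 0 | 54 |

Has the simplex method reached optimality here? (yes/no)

yes

Every Z-row coefficient is ≥ 0, so the tableau is optimal.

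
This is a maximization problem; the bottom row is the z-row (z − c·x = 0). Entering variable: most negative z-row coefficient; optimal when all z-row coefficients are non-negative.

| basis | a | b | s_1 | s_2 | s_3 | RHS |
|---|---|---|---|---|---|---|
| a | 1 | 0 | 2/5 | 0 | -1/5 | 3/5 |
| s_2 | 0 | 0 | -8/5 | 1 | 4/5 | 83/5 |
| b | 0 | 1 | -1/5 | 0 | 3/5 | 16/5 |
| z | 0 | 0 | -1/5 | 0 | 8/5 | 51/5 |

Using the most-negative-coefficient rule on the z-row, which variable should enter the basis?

s_1

Negative z-row entries: s_1: -1/5.
The most negative is -1/5 in column s_1, so s_1 enters.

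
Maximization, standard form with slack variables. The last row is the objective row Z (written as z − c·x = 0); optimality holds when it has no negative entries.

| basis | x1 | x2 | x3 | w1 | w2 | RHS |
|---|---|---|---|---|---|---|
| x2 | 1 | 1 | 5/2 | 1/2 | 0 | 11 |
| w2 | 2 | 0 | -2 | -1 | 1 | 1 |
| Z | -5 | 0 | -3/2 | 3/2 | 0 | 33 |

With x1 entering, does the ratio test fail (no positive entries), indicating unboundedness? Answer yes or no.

no

Column x1 has positive entries in row(s) 1, 2, so the ratio test bounds it — not unbounded.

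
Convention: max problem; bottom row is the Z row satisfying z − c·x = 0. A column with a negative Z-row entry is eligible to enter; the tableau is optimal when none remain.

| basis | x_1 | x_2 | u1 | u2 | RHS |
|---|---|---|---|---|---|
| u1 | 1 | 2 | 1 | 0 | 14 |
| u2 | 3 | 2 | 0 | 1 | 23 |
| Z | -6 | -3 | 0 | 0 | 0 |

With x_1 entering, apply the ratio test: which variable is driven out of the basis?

u2

Column x_1 entries and ratios — u1: 14/1 = 14; u2: 23/3 = 23/3.
Smallest ratio is 23/3 in the row of u2, so u2 leaves.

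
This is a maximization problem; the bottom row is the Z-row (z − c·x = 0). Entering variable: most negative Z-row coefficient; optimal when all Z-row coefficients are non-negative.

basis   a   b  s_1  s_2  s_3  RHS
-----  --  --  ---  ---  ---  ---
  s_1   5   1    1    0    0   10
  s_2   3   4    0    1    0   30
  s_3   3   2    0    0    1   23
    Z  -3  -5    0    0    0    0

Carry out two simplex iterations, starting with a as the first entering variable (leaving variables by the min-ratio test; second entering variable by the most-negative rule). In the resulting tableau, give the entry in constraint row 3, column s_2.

-7/17

Ratio test on column a — row 1: 10/5 = 2; row 2: 30/3 = 10; row 3: 23/3 = 23/3. Minimum is 2 at row 1 (s_1 leaves); pivot element 5.
Divide row 1 by 5; eliminate column a from the other rows.
Second iteration: most negative Z-row entry is -22/5 in column b, so b enters.
Ratio test on column b — row 1: 2/(1/5) = 10; row 2: 24/(17/5) = 120/17; row 3: 17/(7/5) = 85/7. Minimum is 120/17 at row 2 (s_2 leaves); pivot element 17/5.
Divide row 2 by 17/5; eliminate column b from the other rows.
After both pivots, the entry at constraint row 3, column s_2 is -7/17.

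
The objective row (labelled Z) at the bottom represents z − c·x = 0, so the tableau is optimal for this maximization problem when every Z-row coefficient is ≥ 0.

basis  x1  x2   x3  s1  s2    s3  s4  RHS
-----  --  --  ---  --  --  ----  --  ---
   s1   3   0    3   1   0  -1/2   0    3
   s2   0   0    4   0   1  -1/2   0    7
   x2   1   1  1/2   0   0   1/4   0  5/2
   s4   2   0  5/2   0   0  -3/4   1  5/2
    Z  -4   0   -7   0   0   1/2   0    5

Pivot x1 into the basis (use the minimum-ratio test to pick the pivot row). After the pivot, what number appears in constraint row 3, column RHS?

3/2

Ratio test on column x1 — row 1: 3/3 = 1; row 2: entry 0 ≤ 0; row 3: (5/2)/1 = 5/2; row 4: (5/2)/2 = 5/4. Minimum is 1 at row 1 (s1 leaves); pivot element 3.
Divide row 1 by 3; eliminate column x1 from the other rows.
Row 3 update in column RHS: 5/2 − 1·1 = 3/2.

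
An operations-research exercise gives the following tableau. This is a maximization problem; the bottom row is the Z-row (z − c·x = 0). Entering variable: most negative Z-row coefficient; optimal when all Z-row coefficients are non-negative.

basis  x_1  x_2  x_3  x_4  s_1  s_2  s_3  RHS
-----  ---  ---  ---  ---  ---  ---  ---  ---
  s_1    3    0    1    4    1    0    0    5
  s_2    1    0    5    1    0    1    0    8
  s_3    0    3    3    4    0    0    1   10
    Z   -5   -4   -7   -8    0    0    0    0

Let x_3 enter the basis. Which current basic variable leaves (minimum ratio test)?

Column x_3 entries and ratios — s_1: 5/1 = 5; s_2: 8/5 = 8/5; s_3: 10/3 = 10/3.
Smallest ratio is 8/5 in the row of s_2, so s_2 leaves.

s_2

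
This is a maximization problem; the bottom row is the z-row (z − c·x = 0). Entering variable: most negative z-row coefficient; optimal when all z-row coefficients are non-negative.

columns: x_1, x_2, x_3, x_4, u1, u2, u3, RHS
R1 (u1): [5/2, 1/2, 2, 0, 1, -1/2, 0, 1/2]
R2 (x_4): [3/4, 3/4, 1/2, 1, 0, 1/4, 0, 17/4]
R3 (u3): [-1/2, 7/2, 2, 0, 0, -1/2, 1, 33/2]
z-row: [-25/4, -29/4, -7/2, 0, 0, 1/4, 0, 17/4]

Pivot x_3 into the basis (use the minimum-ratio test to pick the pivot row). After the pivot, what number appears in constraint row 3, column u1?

-1

Ratio test on column x_3 — row 1: (1/2)/2 = 1/4; row 2: (17/4)/(1/2) = 17/2; row 3: (33/2)/2 = 33/4. Minimum is 1/4 at row 1 (u1 leaves); pivot element 2.
Divide row 1 by 2; eliminate column x_3 from the other rows.
Row 3 update in column u1: 0 − 2·(1/2) = -1.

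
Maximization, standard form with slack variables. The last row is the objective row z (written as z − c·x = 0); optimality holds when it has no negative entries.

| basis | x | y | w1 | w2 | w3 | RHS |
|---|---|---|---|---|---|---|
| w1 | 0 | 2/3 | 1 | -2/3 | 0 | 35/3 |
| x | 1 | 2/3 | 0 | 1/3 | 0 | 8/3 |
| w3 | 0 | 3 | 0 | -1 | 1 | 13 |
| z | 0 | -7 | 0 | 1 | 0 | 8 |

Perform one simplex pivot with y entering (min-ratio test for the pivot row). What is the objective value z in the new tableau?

36

Ratio test on column y — row 1: (35/3)/(2/3) = 35/2; row 2: (8/3)/(2/3) = 4; row 3: 13/3 = 13/3. Minimum is 4 at row 2 (x leaves); pivot element 2/3.
Pivot on row 2; the z-row RHS becomes 8 − (-7)·4 = 36.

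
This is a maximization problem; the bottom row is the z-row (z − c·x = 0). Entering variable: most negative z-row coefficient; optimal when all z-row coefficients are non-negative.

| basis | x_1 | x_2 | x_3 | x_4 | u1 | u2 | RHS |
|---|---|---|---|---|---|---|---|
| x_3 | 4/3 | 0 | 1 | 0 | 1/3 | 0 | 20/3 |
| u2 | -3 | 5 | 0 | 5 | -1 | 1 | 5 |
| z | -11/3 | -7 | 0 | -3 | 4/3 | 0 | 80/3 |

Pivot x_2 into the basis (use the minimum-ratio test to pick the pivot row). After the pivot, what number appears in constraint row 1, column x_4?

0

Ratio test on column x_2 — row 1: entry 0 ≤ 0; row 2: 5/5 = 1. Minimum is 1 at row 2 (u2 leaves); pivot element 5.
Divide row 2 by 5; eliminate column x_2 from the other rows.
Row 1 update in column x_4: 0 − 0·1 = 0.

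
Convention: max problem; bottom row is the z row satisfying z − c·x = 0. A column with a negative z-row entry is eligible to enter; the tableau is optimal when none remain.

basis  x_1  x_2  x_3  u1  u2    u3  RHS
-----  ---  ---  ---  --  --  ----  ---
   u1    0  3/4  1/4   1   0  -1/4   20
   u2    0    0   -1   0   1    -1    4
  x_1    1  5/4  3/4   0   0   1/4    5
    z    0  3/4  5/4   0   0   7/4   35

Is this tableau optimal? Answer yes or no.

yes

Every z-row coefficient is ≥ 0, so the tableau is optimal.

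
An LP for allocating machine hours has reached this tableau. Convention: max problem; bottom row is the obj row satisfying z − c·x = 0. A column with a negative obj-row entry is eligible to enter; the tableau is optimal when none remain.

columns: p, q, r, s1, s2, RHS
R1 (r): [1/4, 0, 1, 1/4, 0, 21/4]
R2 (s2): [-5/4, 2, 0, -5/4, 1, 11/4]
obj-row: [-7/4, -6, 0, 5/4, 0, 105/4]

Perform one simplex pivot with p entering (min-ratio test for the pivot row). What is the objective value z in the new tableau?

63

Ratio test on column p — row 1: (21/4)/(1/4) = 21; row 2: entry -5/4 ≤ 0. Minimum is 21 at row 1 (r leaves); pivot element 1/4.
Pivot on row 1; the obj-row RHS becomes 105/4 − (-7/4)·21 = 63.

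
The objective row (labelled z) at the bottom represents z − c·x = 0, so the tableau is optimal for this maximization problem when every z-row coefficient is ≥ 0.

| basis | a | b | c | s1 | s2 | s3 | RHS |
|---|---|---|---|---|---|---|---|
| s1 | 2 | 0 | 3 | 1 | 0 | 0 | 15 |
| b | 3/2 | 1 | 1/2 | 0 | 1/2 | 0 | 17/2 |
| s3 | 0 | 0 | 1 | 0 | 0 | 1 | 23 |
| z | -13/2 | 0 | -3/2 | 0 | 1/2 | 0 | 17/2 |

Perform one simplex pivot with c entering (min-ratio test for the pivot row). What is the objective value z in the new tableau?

Ratio test on column c — row 1: 15/3 = 5; row 2: (17/2)/(1/2) = 17; row 3: 23/1 = 23. Minimum is 5 at row 1 (s1 leaves); pivot element 3.
Pivot on row 1; the z-row RHS becomes 17/2 − (-3/2)·5 = 16.

16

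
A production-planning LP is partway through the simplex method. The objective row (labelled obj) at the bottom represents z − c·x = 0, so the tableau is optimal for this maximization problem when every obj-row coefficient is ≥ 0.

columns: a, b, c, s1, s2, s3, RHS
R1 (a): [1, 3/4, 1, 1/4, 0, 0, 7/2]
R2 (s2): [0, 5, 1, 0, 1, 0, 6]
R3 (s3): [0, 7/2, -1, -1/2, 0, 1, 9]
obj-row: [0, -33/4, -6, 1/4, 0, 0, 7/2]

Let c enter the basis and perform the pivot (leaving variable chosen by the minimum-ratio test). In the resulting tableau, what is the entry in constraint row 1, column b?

3/4

Ratio test on column c — row 1: (7/2)/1 = 7/2; row 2: 6/1 = 6; row 3: entry -1 ≤ 0. Minimum is 7/2 at row 1 (a leaves); pivot element 1.
Divide row 1 by 1; eliminate column c from the other rows.
In the new row 1, the b entry is the old entry divided by the pivot: (3/4)/1 = 3/4.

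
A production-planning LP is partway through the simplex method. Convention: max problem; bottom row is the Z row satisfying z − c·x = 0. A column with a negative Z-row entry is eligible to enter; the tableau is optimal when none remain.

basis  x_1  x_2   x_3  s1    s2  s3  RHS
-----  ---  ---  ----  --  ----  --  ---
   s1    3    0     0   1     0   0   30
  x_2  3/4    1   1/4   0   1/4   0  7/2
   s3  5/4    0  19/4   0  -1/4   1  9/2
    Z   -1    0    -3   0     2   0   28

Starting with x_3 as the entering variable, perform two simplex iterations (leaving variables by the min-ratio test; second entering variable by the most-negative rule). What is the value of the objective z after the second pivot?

Ratio test on column x_3 — row 1: entry 0 ≤ 0; row 2: (7/2)/(1/4) = 14; row 3: (9/2)/(19/4) = 18/19. Minimum is 18/19 at row 3 (s3 leaves); pivot element 19/4.
Pivot on row 3; the Z-row RHS becomes 28 − (-3)·(18/19) = 586/19.
Next entering variable (most negative Z-row entry -4/19): x_1.
Ratio test on column x_1 — row 1: 30/3 = 10; row 2: (62/19)/(13/19) = 62/13; row 3: (18/19)/(5/19) = 18/5. Minimum is 18/5 at row 3 (x_3 leaves); pivot element 5/19.
After the second pivot the Z-row RHS is 586/19 − (-4/19)·(18/5) = 158/5.

158/5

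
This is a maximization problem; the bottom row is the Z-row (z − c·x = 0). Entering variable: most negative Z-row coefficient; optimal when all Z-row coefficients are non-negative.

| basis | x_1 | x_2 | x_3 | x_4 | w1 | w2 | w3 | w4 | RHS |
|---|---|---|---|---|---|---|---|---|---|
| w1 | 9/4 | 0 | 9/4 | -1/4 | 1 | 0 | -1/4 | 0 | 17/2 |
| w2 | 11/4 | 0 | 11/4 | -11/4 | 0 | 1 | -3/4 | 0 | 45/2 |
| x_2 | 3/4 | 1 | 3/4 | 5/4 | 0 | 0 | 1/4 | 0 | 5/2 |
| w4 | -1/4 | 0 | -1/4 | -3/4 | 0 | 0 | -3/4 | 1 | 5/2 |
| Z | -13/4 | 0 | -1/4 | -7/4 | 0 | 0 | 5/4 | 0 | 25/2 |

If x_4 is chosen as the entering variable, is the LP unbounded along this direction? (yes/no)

no

Column x_4 has positive entries in row(s) 3, so the ratio test bounds it — not unbounded.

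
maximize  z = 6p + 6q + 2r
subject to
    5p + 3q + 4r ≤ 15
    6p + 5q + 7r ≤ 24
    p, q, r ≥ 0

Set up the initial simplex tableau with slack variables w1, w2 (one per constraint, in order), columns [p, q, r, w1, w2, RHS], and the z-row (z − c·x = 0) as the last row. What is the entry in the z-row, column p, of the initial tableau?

The z-row carries the negated objective coefficients: the p entry is -6.

-6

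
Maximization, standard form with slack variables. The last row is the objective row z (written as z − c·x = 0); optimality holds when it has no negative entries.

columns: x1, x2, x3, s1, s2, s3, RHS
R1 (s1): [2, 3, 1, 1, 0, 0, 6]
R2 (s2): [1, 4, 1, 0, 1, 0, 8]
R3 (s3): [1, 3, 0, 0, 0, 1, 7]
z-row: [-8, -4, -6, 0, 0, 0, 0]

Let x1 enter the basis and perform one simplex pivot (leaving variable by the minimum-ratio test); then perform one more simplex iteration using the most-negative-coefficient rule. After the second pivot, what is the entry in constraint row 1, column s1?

1

Ratio test on column x1 — row 1: 6/2 = 3; row 2: 8/1 = 8; row 3: 7/1 = 7. Minimum is 3 at row 1 (s1 leaves); pivot element 2.
Divide row 1 by 2; eliminate column x1 from the other rows.
Second iteration: most negative z-row entry is -2 in column x3, so x3 enters.
Ratio test on column x3 — row 1: 3/(1/2) = 6; row 2: 5/(1/2) = 10; row 3: entry -1/2 ≤ 0. Minimum is 6 at row 1 (x1 leaves); pivot element 1/2.
Divide row 1 by 1/2; eliminate column x3 from the other rows.
After both pivots, the entry at constraint row 1, column s1 is 1.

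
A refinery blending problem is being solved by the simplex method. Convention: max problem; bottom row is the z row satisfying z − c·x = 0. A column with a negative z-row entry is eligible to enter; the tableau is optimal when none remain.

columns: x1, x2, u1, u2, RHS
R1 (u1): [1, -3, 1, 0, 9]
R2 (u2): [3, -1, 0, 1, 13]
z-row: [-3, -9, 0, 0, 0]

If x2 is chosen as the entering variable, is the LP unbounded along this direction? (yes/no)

yes

Every constraint-row entry in column x2 is ≤ 0, so increasing x2 is unbounded.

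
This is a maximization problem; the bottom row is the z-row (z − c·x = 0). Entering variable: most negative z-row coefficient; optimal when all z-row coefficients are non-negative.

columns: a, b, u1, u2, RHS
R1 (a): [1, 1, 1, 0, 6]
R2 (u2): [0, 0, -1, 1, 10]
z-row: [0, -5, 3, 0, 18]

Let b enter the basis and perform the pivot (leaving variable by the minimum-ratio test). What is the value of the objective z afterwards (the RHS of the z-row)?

48

Ratio test on column b — row 1: 6/1 = 6; row 2: entry 0 ≤ 0. Minimum is 6 at row 1 (a leaves); pivot element 1.
Pivot on row 1; the z-row RHS becomes 18 − (-5)·6 = 48.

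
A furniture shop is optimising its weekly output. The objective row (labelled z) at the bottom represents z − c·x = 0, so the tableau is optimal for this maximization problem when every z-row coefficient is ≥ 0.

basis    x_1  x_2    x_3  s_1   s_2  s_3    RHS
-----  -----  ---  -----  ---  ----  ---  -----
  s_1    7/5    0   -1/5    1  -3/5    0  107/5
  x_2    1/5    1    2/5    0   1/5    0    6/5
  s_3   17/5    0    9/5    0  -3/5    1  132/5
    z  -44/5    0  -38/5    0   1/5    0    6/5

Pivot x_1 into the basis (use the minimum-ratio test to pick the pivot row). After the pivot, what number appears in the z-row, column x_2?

Ratio test on column x_1 — row 1: (107/5)/(7/5) = 107/7; row 2: (6/5)/(1/5) = 6; row 3: (132/5)/(17/5) = 132/17. Minimum is 6 at row 2 (x_2 leaves); pivot element 1/5.
Divide row 2 by 1/5; eliminate column x_1 from the other rows.
z-row update in column x_2: 0 − (-44/5)·5 = 44.

44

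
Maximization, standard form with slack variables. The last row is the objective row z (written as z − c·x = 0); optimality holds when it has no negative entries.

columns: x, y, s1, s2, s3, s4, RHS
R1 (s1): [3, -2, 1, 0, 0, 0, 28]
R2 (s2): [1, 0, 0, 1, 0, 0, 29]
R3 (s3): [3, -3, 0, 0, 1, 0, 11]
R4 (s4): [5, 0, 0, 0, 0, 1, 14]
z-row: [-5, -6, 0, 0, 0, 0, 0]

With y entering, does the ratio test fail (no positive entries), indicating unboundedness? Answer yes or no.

yes

Every constraint-row entry in column y is ≤ 0, so increasing y is unbounded.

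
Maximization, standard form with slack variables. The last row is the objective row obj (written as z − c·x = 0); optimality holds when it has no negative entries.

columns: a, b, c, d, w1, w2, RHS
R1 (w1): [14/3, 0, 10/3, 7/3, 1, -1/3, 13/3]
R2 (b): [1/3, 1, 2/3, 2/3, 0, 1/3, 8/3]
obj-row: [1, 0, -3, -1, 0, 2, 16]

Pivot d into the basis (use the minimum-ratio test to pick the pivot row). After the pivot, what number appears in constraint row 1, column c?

Ratio test on column d — row 1: (13/3)/(7/3) = 13/7; row 2: (8/3)/(2/3) = 4. Minimum is 13/7 at row 1 (w1 leaves); pivot element 7/3.
Divide row 1 by 7/3; eliminate column d from the other rows.
In the new row 1, the c entry is the old entry divided by the pivot: (10/3)/(7/3) = 10/7.

10/7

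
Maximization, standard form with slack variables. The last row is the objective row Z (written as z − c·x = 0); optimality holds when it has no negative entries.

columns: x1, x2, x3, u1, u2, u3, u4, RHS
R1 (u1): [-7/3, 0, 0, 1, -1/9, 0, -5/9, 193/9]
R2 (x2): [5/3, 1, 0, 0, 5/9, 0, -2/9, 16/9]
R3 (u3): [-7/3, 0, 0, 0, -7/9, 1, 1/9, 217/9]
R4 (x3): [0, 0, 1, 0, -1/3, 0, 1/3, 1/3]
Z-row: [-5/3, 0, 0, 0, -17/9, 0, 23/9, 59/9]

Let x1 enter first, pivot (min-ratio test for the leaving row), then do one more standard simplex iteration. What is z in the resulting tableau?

Ratio test on column x1 — row 1: entry -7/3 ≤ 0; row 2: (16/9)/(5/3) = 16/15; row 3: entry -7/3 ≤ 0; row 4: entry 0 ≤ 0. Minimum is 16/15 at row 2 (x2 leaves); pivot element 5/3.
Pivot on row 2; the Z-row RHS becomes 59/9 − (-5/3)·(16/15) = 25/3.
Next entering variable (most negative Z-row entry -4/3): u2.
Ratio test on column u2 — row 1: (359/15)/(2/3) = 359/10; row 2: (16/15)/(1/3) = 16/5; row 3: entry 0 ≤ 0; row 4: entry -1/3 ≤ 0. Minimum is 16/5 at row 2 (x1 leaves); pivot element 1/3.
After the second pivot the Z-row RHS is 25/3 − (-4/3)·(16/5) = 63/5.

63/5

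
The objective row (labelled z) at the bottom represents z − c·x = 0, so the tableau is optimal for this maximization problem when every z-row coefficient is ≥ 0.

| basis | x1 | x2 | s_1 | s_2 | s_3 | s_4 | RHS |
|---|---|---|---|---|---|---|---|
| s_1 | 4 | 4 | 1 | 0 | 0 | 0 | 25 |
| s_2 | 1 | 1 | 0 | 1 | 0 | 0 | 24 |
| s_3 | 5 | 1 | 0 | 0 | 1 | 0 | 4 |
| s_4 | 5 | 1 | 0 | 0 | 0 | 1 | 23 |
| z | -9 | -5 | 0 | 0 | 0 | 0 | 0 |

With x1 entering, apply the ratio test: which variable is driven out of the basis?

Column x1 entries and ratios — s_1: 25/4 = 25/4; s_2: 24/1 = 24; s_3: 4/5 = 4/5; s_4: 23/5 = 23/5.
Smallest ratio is 4/5 in the row of s_3, so s_3 leaves.

s_3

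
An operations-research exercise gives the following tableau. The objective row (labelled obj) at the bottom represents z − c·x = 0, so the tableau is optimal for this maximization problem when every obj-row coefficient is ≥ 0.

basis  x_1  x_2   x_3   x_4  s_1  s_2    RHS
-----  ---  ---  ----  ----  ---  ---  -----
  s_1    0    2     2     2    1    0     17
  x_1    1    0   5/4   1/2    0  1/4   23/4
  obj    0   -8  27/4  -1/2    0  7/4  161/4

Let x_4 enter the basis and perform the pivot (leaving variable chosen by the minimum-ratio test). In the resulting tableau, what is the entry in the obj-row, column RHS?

89/2

Ratio test on column x_4 — row 1: 17/2 = 17/2; row 2: (23/4)/(1/2) = 23/2. Minimum is 17/2 at row 1 (s_1 leaves); pivot element 2.
Divide row 1 by 2; eliminate column x_4 from the other rows.
obj-row update in column RHS: 161/4 − (-1/2)·(17/2) = 89/2.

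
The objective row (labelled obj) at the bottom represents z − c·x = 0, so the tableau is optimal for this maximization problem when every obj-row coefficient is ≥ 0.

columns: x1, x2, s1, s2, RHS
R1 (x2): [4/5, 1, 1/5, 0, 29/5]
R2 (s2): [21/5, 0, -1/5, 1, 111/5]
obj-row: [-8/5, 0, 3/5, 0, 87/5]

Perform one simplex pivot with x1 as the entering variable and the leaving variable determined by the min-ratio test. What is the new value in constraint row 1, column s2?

Ratio test on column x1 — row 1: (29/5)/(4/5) = 29/4; row 2: (111/5)/(21/5) = 37/7. Minimum is 37/7 at row 2 (s2 leaves); pivot element 21/5.
Divide row 2 by 21/5; eliminate column x1 from the other rows.
Row 1 update in column s2: 0 − (4/5)·(5/21) = -4/21.

-4/21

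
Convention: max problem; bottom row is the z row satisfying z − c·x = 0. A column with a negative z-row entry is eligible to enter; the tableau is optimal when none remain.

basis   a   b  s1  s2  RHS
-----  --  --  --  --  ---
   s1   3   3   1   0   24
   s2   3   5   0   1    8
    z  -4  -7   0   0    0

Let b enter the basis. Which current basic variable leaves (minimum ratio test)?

Column b entries and ratios — s1: 24/3 = 8; s2: 8/5 = 8/5.
Smallest ratio is 8/5 in the row of s2, so s2 leaves.

s2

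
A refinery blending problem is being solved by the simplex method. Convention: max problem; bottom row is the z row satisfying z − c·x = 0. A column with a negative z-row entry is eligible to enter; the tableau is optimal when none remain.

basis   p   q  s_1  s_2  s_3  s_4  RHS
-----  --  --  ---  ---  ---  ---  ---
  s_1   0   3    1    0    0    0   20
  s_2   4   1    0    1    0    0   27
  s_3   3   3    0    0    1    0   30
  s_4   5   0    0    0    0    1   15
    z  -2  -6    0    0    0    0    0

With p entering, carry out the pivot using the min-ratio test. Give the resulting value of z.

6

Ratio test on column p — row 1: entry 0 ≤ 0; row 2: 27/4 = 27/4; row 3: 30/3 = 10; row 4: 15/5 = 3. Minimum is 3 at row 4 (s_4 leaves); pivot element 5.
Pivot on row 4; the z-row RHS becomes 0 − (-2)·3 = 6.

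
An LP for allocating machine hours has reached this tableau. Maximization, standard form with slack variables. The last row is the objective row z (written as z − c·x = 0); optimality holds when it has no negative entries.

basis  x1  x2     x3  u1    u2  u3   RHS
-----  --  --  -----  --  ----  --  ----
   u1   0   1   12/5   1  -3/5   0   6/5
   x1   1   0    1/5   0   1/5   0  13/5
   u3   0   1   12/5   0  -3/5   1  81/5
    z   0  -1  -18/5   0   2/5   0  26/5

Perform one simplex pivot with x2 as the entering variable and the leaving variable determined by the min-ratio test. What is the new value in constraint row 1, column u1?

1

Ratio test on column x2 — row 1: (6/5)/1 = 6/5; row 2: entry 0 ≤ 0; row 3: (81/5)/1 = 81/5. Minimum is 6/5 at row 1 (u1 leaves); pivot element 1.
Divide row 1 by 1; eliminate column x2 from the other rows.
In the new row 1, the u1 entry is the old entry divided by the pivot: 1/1 = 1.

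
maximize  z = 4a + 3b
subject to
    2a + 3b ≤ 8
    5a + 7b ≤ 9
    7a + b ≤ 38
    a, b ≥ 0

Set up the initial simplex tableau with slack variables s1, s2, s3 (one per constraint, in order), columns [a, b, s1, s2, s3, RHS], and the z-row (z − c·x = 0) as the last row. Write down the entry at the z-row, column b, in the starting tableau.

-3

The z-row carries the negated objective coefficients: the b entry is -3.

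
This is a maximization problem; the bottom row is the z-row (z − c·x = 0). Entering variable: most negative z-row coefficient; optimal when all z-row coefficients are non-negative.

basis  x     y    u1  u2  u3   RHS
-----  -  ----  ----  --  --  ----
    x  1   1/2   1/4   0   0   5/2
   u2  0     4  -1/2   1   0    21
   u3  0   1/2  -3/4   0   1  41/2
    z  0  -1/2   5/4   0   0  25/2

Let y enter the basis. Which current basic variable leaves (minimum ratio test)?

x

Column y entries and ratios — x: (5/2)/(1/2) = 5; u2: 21/4 = 21/4; u3: (41/2)/(1/2) = 41.
Smallest ratio is 5 in the row of x, so x leaves.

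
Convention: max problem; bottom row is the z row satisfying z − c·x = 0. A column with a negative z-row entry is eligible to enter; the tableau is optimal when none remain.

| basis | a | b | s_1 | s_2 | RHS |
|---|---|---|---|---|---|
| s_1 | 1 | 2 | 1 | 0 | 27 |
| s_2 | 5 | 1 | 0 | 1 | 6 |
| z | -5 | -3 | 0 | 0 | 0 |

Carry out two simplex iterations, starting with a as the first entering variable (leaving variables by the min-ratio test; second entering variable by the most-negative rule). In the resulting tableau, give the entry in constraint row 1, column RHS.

Ratio test on column a — row 1: 27/1 = 27; row 2: 6/5 = 6/5. Minimum is 6/5 at row 2 (s_2 leaves); pivot element 5.
Divide row 2 by 5; eliminate column a from the other rows.
Second iteration: most negative z-row entry is -2 in column b, so b enters.
Ratio test on column b — row 1: (129/5)/(9/5) = 43/3; row 2: (6/5)/(1/5) = 6. Minimum is 6 at row 2 (a leaves); pivot element 1/5.
Divide row 2 by 1/5; eliminate column b from the other rows.
After both pivots, the entry at constraint row 1, column RHS is 15.

15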